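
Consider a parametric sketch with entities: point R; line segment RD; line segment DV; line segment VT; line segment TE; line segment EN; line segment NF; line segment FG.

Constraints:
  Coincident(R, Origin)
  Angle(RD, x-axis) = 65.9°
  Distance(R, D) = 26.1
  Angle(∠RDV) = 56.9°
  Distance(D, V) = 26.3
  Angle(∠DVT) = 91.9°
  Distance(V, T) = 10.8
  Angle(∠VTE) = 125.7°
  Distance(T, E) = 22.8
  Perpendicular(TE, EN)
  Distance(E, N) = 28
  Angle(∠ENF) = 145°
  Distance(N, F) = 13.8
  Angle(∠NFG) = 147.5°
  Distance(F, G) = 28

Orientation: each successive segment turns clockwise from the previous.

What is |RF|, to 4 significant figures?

40.54

R is at the origin; RD runs at 65.9° with length 26.1, so D = (10.66, 23.82). ∠RDV = 56.9° gives DV at -57.20° from the x-axis; with |DV| = 26.3, V = (24.90, 1.718). ∠DVT = 91.9° gives VT at -145.3° from the x-axis; with |VT| = 10.8, T = (16.03, -4.430). ∠VTE = 125.7° gives TE at 160.4° from the x-axis; with |TE| = 22.8, E = (-5.454, 3.218). The perpendicularity gives EN at right angles to TE, so EN runs at 70.40°; with |EN| = 28.0, N = (3.939, 29.60). ∠ENF = 145.0° gives NF at 35.40° from the x-axis; with |NF| = 13.8, F = (15.19, 37.59). Then |RF| = |F − R| = 40.54.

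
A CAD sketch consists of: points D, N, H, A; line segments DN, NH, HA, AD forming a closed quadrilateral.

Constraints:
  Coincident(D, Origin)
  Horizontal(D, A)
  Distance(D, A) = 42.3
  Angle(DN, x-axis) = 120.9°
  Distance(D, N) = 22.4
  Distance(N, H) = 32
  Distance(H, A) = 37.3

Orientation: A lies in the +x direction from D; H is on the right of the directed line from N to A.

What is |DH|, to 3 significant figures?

9.64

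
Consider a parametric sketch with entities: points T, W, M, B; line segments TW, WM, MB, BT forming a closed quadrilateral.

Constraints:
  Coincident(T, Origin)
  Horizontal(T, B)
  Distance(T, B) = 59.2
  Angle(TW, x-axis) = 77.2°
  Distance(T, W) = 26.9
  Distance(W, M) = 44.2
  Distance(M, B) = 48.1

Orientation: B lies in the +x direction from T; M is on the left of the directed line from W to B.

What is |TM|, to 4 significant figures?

64.73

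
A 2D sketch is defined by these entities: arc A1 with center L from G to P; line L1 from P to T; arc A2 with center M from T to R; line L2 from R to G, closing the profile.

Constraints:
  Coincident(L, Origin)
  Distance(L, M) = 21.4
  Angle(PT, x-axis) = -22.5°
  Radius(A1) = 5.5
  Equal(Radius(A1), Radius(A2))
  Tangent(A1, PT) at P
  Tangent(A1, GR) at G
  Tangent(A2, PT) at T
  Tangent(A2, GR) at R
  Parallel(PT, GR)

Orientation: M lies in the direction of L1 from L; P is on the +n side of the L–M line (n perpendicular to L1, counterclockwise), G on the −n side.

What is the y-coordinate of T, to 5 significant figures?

-3.1081

The slot axis is L1's direction at -22.5°, so u = (cos -22.5°, sin -22.5°) = (0.92388, -0.38268) and n = (−sin -22.5°, cos -22.5°) = (0.38268, 0.92388). L is at the origin and M lies 21.4 along u from L, so M = 21.4·u = (19.771, -8.1894). Tangency of A1 to both parallel lines with radius 5.5 puts P and G at L ± 5.5·n: P = (2.1048, 5.0813), G = (-2.1048, -5.0813). Equal radii place T and R the same way about M: T = M + 5.5·n = (21.876, -3.1081), R = M − 5.5·n = (17.666, -13.271). So T.y = -3.1081.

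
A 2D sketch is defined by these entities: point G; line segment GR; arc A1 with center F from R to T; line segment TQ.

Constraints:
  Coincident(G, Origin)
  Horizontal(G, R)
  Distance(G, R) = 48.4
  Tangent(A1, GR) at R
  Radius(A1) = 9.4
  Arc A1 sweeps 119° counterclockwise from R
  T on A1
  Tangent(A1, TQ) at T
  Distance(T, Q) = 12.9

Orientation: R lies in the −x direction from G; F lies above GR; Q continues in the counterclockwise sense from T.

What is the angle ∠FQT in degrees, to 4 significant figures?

36.08°

G is at the origin; G and R share the same y with |GR| = 48.4 and R on the −x side, so R = (-48.40, 0.000). A1 meets GR tangentially, so FR is at right angles to GR, so F = R + (0, 9.4) = (-48.40, 9.400). On A1, R sits at bearing -90° from F; a 119° counterclockwise sweep puts T at bearing 29°, so T = F + 9.4·(cos 29°, sin 29°) = (-40.18, 13.96). Since A1 is tangent to TQ there, FT ⟂ TQ, so TQ runs along (−sin 29°, cos 29°); with |TQ| = 12.9, Q = (-46.43, 25.24). Then cos ∠FQT = QF·QT / (|QF||QT|), giving 36.08°.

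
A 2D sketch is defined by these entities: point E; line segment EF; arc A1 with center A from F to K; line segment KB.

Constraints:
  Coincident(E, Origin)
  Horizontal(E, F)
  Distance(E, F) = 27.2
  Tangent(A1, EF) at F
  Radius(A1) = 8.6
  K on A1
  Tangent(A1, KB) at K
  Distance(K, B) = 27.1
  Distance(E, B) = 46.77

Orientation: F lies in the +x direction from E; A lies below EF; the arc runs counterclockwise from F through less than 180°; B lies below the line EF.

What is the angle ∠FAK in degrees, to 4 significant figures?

110.5°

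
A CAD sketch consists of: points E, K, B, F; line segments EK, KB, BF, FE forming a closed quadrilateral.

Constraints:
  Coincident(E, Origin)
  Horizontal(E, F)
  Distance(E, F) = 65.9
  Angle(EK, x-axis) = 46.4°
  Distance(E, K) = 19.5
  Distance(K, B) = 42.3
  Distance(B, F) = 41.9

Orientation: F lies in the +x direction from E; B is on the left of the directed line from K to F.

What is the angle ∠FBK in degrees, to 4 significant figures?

80.35°

Checks: |KB| = 42.30 ✓; |BF| = 41.90 ✓.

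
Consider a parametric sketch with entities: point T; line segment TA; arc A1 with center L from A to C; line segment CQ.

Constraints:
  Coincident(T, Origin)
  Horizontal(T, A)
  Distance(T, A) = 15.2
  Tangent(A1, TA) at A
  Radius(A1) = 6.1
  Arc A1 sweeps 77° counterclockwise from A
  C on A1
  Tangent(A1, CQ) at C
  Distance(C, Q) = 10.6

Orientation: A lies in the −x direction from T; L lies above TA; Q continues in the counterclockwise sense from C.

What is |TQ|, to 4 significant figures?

16.55

On A1, A sits at bearing -90° from L; a 77° counterclockwise sweep puts C at bearing -13°, so C = L + 6.1·(cos -13°, sin -13°) = (-9.256, 4.728). Tangency of A1 to CQ means the radius LC is perpendicular to CQ, so CQ runs along (−sin -13°, cos -13°); with |CQ| = 10.6, Q = (-6.872, 15.06). Then |TQ| = |Q − T| = 16.55.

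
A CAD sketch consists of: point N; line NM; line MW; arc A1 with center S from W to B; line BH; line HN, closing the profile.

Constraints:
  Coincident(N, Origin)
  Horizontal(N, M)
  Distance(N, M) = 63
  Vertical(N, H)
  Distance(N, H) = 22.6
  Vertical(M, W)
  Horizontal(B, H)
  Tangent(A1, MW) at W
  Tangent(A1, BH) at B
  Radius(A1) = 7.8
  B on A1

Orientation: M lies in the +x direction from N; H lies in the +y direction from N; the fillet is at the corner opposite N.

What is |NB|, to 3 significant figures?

59.6

N is at the origin; NM is horizontal with |NM| = 63.0 and M on the +x side, so M = (63.0, 0.00). NH is vertical with |NH| = 22.6 and H on the +y side, so H = (0.00, 22.6). The virtual corner opposite N is at (63.0, 22.6). A1 meets MW tangentially, so SW is at right angles to MW and the tangent condition forces SB to be normal to BH, with radius 7.8, so the center S sits 7.8 in from both sides at S = (55.2, 14.8). That places the tangent points at W = (63.0, 14.8) on MW and B = (55.2, 22.6) on BH. Then |NB| = |B − N| = 59.6.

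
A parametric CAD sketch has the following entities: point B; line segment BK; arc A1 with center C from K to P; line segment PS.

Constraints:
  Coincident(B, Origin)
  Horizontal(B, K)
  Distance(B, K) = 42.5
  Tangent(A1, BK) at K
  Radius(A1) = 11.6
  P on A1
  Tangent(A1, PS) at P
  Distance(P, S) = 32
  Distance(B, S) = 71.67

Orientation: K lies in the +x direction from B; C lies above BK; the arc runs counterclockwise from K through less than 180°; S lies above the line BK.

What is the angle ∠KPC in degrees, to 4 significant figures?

48.80°

Checks: |CP| = 11.60 ✓; ∠(CP, PS) = 90.00° ✓; |PS| = 32.00 ✓; |BS| = 71.67 ✓.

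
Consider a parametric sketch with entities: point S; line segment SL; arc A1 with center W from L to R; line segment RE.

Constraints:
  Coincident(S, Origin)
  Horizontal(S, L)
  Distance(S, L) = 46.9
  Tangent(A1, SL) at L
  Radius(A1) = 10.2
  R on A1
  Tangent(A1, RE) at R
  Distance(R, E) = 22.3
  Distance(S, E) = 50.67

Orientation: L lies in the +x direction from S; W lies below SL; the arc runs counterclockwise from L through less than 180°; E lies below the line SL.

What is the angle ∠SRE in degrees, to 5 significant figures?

110.63°

S is at the origin; S and L share the same y with |SL| = 46.9 and L on the +x side, so L = (46.900, 0.0000). Since A1 is tangent to SL there, WL ⟂ SL, so W = L + (0, -10.2) = (46.900, -10.200). Since WR ⟂ RE (tangency), |WE| = √(10.2² + 22.3²) = 24.522 regardless of where R sits on A1. So E lies on both circle(S, 50.67) and circle(W, 24.522); the below-SL intersection is E = (38.307, -33.167). R is the foot of the tangent from E: R = (36.726, -10.923).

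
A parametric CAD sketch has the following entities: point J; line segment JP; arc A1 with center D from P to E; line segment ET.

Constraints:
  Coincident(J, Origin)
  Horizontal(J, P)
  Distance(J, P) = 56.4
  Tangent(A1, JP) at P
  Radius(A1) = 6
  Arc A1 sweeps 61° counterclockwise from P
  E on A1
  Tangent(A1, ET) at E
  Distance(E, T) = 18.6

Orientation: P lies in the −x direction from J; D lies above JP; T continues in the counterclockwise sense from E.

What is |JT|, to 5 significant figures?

46.369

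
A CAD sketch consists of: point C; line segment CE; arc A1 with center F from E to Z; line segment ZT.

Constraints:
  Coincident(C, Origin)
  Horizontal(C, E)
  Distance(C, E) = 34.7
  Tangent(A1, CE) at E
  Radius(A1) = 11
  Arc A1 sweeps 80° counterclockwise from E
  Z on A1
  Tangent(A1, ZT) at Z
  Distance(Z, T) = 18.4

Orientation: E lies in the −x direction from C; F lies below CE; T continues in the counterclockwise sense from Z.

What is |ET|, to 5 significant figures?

30.614

C is at the origin; C and E share the same y with |CE| = 34.7 and E on the −x side, so E = (-34.700, 0.0000). Tangency of A1 to CE means the radius FE is perpendicular to CE, so F = E + (0, -11) = (-34.700, -11.000). On A1, E sits at bearing 90° from F; an 80° counterclockwise sweep puts Z at bearing 170°, so Z = F + 11.0·(cos 170°, sin 170°) = (-45.533, -9.0899). Since A1 is tangent to ZT there, FZ ⟂ ZT, so ZT runs along (−sin 170°, cos 170°); with |ZT| = 18.4, T = (-48.728, -27.210). Then |ET| = |T − E| = 30.614.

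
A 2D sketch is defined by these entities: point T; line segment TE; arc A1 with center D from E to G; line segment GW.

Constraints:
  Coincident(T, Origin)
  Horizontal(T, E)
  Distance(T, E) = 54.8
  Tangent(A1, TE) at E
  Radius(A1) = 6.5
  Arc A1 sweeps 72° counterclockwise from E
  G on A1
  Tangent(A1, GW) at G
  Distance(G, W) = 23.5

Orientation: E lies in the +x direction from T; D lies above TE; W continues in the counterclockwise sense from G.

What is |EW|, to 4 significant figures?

30.02

T is at the origin; TE is horizontal with |TE| = 54.8 and E on the +x side, so E = (54.80, 0.000). Since A1 is tangent to TE there, DE ⟂ TE, so D = E + (0, 6.5) = (54.80, 6.500). On A1, E sits at bearing -90° from D; a 72° counterclockwise sweep puts G at bearing -18°, so G = D + 6.5·(cos -18°, sin -18°) = (60.98, 4.491). Since A1 is tangent to GW there, DG ⟂ GW, so GW runs along (−sin -18°, cos -18°); with |GW| = 23.5, W = (68.24, 26.84). Then |EW| = |W − E| = 30.02.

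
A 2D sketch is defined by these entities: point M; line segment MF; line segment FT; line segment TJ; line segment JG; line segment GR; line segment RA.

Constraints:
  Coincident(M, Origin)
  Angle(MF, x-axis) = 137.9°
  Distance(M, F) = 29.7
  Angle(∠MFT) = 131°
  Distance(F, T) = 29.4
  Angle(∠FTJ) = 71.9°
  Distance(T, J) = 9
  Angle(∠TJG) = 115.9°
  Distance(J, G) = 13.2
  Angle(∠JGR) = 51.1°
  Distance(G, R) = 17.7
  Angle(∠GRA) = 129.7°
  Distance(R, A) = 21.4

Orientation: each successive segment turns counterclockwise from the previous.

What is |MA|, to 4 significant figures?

70.24

M is at the origin; MF runs at 137.9° with length 29.7, so F = (-22.04, 19.91). ∠MFT = 131.0° gives FT at -173.1° from the x-axis; with |FT| = 29.4, T = (-51.22, 16.38). ∠FTJ = 71.9° gives TJ at -65.00° from the x-axis; with |TJ| = 9.0, J = (-47.42, 8.223). ∠TJG = 115.9° gives JG at -0.9000° from the x-axis; with |JG| = 13.2, G = (-34.22, 8.016). ∠JGR = 51.1° gives GR at 128.0° from the x-axis; with |GR| = 17.7, R = (-45.12, 21.96). ∠GRA = 129.7° gives RA at 178.3° from the x-axis; with |RA| = 21.4, A = (-66.51, 22.60). Then |MA| = |A − M| = 70.24.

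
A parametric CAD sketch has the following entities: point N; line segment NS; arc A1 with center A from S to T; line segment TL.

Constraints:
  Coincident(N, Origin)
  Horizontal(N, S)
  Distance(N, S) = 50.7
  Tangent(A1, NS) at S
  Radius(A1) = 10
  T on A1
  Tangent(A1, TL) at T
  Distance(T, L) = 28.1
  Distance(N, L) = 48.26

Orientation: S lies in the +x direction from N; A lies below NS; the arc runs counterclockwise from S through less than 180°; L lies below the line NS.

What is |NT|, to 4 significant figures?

41.71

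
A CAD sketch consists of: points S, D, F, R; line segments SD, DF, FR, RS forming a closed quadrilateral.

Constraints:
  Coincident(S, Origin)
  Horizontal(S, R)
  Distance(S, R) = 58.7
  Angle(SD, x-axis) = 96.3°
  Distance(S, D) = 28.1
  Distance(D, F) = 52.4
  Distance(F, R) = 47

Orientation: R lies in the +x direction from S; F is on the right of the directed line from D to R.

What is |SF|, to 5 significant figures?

26.448

Checks: |DF| = 52.40 ✓; |FR| = 47.00 ✓.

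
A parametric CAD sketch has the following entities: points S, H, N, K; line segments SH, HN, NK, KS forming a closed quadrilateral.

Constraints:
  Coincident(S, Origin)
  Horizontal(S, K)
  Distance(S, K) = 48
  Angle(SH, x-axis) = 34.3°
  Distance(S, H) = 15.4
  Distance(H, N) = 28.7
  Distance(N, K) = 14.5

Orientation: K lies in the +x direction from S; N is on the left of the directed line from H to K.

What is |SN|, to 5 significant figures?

43.065

Checks: |HN| = 28.70 ✓; |NK| = 14.50 ✓.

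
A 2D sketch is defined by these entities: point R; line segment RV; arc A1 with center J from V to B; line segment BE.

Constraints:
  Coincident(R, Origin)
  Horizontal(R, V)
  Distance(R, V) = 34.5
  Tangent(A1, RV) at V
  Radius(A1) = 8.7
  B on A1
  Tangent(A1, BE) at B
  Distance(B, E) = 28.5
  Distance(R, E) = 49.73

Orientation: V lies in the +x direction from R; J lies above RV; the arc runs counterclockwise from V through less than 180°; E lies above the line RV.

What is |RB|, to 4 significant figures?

44.21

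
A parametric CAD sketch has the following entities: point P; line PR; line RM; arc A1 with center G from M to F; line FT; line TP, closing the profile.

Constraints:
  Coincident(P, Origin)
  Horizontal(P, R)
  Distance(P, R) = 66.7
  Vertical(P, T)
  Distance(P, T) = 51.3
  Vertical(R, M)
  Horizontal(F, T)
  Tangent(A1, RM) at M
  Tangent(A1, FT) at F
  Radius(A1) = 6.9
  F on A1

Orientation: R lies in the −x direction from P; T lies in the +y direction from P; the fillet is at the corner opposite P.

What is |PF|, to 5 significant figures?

78.789

P is at the origin; P and R share the same y with |PR| = 66.7 and R on the −x side, so R = (-66.700, 0.0000). P and T share the same x with |PT| = 51.3 and T on the +y side, so T = (0.0000, 51.300). The virtual corner opposite P is at (-66.700, 51.300). Since A1 is tangent to RM there, GM ⟂ RM and since A1 is tangent to FT there, GF ⟂ FT, with radius 6.9, so the center G sits 6.9 in from both sides at G = (-59.800, 44.400). That places the tangent points at M = (-66.700, 44.400) on RM and F = (-59.800, 51.300) on FT. Then |PF| = |F − P| = 78.789.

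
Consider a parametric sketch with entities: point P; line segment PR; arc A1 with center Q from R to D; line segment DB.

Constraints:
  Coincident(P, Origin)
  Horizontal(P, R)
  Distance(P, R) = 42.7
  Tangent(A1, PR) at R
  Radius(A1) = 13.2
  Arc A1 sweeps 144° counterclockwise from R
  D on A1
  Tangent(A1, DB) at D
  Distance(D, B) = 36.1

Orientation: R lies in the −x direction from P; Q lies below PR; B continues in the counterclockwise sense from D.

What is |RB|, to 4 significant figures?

49.94

P is at the origin; PR is horizontal with |PR| = 42.7 and R on the −x side, so R = (-42.70, 0.000). Since A1 is tangent to PR there, QR ⟂ PR, so Q = R + (0, -13.2) = (-42.70, -13.20). On A1, R sits at bearing 90° from Q; a 144° counterclockwise sweep puts D at bearing 234°, so D = Q + 13.2·(cos 234°, sin 234°) = (-50.46, -23.88). The tangent condition forces QD to be normal to DB, so DB runs along (−sin 234°, cos 234°); with |DB| = 36.1, B = (-21.25, -45.10). Then |RB| = |B − R| = 49.94.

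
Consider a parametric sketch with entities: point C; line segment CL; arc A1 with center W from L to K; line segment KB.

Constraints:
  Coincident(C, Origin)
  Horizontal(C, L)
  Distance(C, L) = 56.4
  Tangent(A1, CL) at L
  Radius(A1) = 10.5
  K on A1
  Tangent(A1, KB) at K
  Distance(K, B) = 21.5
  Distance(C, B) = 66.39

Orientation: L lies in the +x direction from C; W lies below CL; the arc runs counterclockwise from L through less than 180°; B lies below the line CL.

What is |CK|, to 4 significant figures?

49.45

C is at the origin; C and L share the same y with |CL| = 56.4 and L on the +x side, so L = (56.40, 0.000). Since A1 is tangent to CL there, WL ⟂ CL, so W = L + (0, -10.5) = (56.40, -10.50). Since WK ⟂ KB (tangency), |WB| = √(10.5² + 21.5²) = 23.93 regardless of where K sits on A1. So B lies on both circle(C, 66.39) and circle(W, 23.93); the below-CL intersection is B = (56.77, -34.42). K is the foot of the tangent from B: K = (47.04, -15.25).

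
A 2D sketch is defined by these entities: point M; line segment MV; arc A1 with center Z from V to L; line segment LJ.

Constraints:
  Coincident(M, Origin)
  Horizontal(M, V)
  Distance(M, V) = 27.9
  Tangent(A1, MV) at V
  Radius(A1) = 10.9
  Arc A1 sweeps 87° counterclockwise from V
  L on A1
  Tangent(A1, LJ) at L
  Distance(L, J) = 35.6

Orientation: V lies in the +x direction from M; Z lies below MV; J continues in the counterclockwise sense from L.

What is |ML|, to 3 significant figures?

19.9

The tangent condition forces ZV to be normal to MV, so Z = V + (0, -10.9) = (27.9, -10.9). On A1, V sits at bearing 90° from Z; an 87° counterclockwise sweep puts L at bearing 177°, so L = Z + 10.9·(cos 177°, sin 177°) = (17.0, -10.3). Then |ML| = |L − M| = 19.9.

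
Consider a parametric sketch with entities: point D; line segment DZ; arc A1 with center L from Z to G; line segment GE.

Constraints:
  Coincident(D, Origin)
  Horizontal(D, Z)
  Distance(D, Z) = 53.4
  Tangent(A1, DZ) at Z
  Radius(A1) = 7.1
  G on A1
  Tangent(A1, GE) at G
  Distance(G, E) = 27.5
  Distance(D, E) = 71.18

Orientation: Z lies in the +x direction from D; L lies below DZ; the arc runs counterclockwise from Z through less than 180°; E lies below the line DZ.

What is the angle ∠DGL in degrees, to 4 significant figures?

133.7°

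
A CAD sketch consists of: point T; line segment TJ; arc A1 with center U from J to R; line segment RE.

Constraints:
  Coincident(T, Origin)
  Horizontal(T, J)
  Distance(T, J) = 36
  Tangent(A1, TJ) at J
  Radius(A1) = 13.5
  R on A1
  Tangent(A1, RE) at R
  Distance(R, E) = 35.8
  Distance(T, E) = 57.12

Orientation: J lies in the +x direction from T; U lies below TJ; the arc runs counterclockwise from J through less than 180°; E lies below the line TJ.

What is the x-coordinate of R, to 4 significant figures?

22.58

T is at the origin; T and J share the same y with |TJ| = 36.0 and J on the +x side, so J = (36.00, 0.000). Tangency of A1 to TJ means the radius UJ is perpendicular to TJ, so U = J + (0, -13.5) = (36.00, -13.50). Since UR ⟂ RE (tangency), |UE| = √(13.5² + 35.8²) = 38.26 regardless of where R sits on A1. So E lies on both circle(T, 57.12) and circle(U, 38.26); the below-TJ intersection is E = (26.55, -50.58). R is the foot of the tangent from E: R = (22.58, -15.00).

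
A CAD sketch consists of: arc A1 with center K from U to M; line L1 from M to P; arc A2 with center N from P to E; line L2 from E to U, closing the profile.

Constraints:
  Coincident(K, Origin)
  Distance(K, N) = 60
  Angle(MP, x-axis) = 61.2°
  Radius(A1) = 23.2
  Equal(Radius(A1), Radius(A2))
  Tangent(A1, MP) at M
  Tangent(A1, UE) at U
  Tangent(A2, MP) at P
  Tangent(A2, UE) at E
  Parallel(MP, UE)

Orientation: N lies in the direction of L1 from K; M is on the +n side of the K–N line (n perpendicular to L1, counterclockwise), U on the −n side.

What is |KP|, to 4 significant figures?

64.33

Tangency of A1 to both parallel lines with radius 23.2 puts M and U at K ± 23.2·n: M = (-20.33, 11.18), U = (20.33, -11.18). Equal radii place P and E the same way about N: P = N + 23.2·n = (8.575, 63.76), E = N − 23.2·n = (49.24, 41.40). Then |KP| = |P − K| = 64.33.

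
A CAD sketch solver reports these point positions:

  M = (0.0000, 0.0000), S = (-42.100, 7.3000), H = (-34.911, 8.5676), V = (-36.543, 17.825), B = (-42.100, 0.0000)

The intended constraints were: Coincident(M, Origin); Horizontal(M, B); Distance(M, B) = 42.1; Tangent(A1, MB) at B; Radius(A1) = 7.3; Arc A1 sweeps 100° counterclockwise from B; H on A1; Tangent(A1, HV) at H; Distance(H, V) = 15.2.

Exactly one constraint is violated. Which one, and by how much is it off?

Distance(H, V) = 15.2 — off by 5.80.

M = (0.00, 0.00) ✓; M.y = 0.00, B.y = 0.00 ✓; |MB| = 42.10 ✓; ∠(SB, BM) = 90.00° ✓; |SB| = 7.300 ✓; bearing(S→H) − bearing(S→B) = 100.0° ✓; |SH| = 7.300 ✓; ∠(SH, HV) = 90.00° ✓; |HV| = 9.400 ✗.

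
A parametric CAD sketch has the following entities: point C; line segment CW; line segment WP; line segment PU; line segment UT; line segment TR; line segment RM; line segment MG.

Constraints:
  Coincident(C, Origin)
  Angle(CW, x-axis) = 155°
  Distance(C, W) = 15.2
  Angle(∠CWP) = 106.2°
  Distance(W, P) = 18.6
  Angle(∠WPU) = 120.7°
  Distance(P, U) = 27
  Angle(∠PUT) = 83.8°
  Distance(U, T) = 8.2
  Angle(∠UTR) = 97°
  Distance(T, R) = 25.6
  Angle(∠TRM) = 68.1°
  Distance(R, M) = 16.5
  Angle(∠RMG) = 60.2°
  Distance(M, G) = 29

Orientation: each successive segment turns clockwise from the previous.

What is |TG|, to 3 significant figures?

7.59

C is at the origin; CW runs at 155.0° with length 15.2, so W = (-13.8, 6.42). ∠CWP = 106.2° gives WP at 81.2° from the x-axis; with |WP| = 18.6, P = (-10.9, 24.8). ∠WPU = 120.7° gives PU at 21.9° from the x-axis; with |PU| = 27.0, U = (14.1, 34.9). ∠PUT = 83.8° gives UT at -74.3° from the x-axis; with |UT| = 8.2, T = (16.3, 27.0). ∠UTR = 97.0° gives TR at -157° from the x-axis; with |TR| = 25.6, R = (-7.28, 17.1). ∠TRM = 68.1° gives RM at 90.8° from the x-axis; with |RM| = 16.5, M = (-7.51, 33.6). ∠RMG = 60.2° gives MG at -29.0° from the x-axis; with |MG| = 29.0, G = (17.9, 19.5). Then |TG| = |G − T| = 7.59.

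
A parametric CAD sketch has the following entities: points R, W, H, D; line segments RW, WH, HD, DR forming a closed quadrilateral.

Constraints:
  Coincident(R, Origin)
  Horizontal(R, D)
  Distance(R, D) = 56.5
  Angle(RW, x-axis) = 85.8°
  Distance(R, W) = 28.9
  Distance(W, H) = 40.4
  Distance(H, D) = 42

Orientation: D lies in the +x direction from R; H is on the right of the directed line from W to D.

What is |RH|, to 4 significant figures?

18.10

Checks: R.y = 0.00, D.y = 0.00 ✓; |WH| = 40.40 ✓; |HD| = 42.00 ✓.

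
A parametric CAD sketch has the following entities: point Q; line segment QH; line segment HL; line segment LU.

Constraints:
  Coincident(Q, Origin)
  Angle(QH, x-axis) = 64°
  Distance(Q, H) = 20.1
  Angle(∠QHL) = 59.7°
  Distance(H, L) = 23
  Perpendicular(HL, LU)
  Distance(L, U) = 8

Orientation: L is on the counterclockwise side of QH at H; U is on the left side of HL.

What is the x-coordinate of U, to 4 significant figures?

-13.52

Q is at the origin; QH runs at 64.0° with length 20.1, so H = 20.1·(cos 64.0°, sin 64.0°) = (8.811, 18.07). ∠QHL = 59.7°, so HL runs at 64.0° + (180° − 59.7°) = 184.3° from the x-axis; with |HL| = 23.0, L = H + 23.0·(cos 184.3°, sin 184.3°) = (-14.12, 16.34). The perpendicularity gives LU at right angles to HL; with |LU| = 8.0 on the left of HL, U = L + 8.0·(0.07498, -0.9972) = (-13.52, 8.364). So U.x = -13.52.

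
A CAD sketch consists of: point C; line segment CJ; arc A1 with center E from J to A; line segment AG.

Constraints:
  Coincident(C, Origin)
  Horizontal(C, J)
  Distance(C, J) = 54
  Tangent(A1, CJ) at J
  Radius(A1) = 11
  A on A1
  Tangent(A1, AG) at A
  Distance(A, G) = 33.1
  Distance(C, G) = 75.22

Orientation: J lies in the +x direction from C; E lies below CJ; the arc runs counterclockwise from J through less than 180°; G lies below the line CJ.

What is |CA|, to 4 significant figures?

47.19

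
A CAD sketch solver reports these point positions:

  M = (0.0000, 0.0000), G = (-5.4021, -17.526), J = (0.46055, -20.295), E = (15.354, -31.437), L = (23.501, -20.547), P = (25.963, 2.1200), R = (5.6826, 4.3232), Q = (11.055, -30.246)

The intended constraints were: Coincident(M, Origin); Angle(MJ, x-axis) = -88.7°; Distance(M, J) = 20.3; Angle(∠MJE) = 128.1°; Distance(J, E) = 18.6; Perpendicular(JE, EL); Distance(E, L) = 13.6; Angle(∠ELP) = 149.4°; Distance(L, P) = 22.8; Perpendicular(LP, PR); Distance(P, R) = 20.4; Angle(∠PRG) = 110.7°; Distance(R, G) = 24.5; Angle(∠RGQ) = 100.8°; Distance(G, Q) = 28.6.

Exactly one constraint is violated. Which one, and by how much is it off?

Distance(G, Q) = 28.6 — off by 7.80.

M = (0.00, 0.00) ✓; MJ at -88.70° ✓; |MJ| = 20.30 ✓; ∠MJE = 128.1° ✓; |JE| = 18.60 ✓; ∠(JE, EL) = 90.00° ✓; |EL| = 13.60 ✓; ∠ELP = 149.4° ✓; |LP| = 22.80 ✓; ∠(LP, PR) = 90.00° ✓; |PR| = 20.40 ✓; ∠PRG = 110.7° ✓; |RG| = 24.50 ✓; ∠RGQ = 100.8° ✓; |GQ| = 20.80 ✗.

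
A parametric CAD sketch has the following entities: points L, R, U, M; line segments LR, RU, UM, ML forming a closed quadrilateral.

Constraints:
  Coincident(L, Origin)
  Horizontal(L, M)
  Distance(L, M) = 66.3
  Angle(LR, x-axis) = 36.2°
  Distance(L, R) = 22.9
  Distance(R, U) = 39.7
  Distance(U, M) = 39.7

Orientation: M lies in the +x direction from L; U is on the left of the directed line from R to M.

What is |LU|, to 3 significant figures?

62.6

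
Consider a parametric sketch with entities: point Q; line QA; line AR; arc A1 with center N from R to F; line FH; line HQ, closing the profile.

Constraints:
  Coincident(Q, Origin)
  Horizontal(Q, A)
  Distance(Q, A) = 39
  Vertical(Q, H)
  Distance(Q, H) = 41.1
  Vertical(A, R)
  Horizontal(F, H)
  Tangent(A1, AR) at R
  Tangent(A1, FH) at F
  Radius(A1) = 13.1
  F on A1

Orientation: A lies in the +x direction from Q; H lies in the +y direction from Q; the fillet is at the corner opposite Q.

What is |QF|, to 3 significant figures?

48.6

Q is at the origin; QA is horizontal with |QA| = 39.0 and A on the +x side, so A = (39.0, 0.00). QH is vertical with |QH| = 41.1 and H on the +y side, so H = (0.00, 41.1). The virtual corner opposite Q is at (39.0, 41.1). Since A1 is tangent to AR there, NR ⟂ AR and tangency of A1 to FH means the radius NF is perpendicular to FH, with radius 13.1, so the center N sits 13.1 in from both sides at N = (25.9, 28.0). That places the tangent points at R = (39.0, 28.0) on AR and F = (25.9, 41.1) on FH. Then |QF| = |F − Q| = 48.6.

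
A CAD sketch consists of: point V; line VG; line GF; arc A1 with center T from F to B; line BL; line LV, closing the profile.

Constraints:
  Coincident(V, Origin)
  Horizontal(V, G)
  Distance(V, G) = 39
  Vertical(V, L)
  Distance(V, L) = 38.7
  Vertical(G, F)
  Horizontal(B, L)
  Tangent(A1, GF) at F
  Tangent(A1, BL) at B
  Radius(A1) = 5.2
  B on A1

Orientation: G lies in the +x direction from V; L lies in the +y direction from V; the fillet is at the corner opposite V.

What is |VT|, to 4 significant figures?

47.59

V is at the origin; V and G share the same y with |VG| = 39.0 and G on the +x side, so G = (39.00, 0.000). V and L share the same x with |VL| = 38.7 and L on the +y side, so L = (0.000, 38.70). The virtual corner opposite V is at (39.00, 38.70). Since A1 is tangent to GF there, TF ⟂ GF and A1 meets BL tangentially, so TB is at right angles to BL, with radius 5.2, so the center T sits 5.2 in from both sides at T = (33.80, 33.50). Then |VT| = |T − V| = 47.59.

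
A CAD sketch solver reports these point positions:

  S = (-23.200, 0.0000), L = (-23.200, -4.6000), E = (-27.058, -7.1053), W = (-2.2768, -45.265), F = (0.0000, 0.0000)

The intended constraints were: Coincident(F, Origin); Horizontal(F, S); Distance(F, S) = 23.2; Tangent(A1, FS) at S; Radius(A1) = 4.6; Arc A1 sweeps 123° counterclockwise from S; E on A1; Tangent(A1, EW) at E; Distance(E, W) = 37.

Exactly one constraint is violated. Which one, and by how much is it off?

Distance(E, W) = 37 — off by 8.50.

F = (0.00, 0.00) ✓; F.y = 0.00, S.y = 0.00 ✓; |FS| = 23.20 ✓; ∠(LS, SF) = 90.00° ✓; |LS| = 4.600 ✓; bearing(L→E) − bearing(L→S) = 123.0° ✓; |LE| = 4.600 ✓; ∠(LE, EW) = 90.00° ✓; |EW| = 45.50 ✗.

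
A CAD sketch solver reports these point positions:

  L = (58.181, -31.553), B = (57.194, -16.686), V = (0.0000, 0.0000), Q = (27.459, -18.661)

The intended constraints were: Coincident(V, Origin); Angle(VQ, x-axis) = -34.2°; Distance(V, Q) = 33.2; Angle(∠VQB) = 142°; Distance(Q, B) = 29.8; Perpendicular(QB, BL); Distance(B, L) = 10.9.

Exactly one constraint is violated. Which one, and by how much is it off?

Distance(B, L) = 10.9 — off by 4.00.

V = (0.00, 0.00) ✓; VQ at -34.20° ✓; |VQ| = 33.20 ✓; ∠VQB = 142.0° ✓; |QB| = 29.80 ✓; ∠(QB, BL) = 90.00° ✓; |BL| = 14.90 ✗.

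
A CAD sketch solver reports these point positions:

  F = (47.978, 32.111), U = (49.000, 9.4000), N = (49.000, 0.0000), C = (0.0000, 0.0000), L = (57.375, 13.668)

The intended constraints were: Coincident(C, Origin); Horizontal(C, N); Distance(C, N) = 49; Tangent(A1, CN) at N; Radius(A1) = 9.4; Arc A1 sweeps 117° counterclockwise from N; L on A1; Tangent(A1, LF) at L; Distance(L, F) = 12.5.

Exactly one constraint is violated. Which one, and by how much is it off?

Distance(L, F) = 12.5 — off by 8.20.

C = (0.00, 0.00) ✓; C.y = 0.00, N.y = 0.00 ✓; |CN| = 49.00 ✓; ∠(UN, NC) = 90.00° ✓; |UN| = 9.400 ✓; bearing(U→L) − bearing(U→N) = 117.0° ✓; |UL| = 9.400 ✓; ∠(UL, LF) = 90.00° ✓; |LF| = 20.70 ✗.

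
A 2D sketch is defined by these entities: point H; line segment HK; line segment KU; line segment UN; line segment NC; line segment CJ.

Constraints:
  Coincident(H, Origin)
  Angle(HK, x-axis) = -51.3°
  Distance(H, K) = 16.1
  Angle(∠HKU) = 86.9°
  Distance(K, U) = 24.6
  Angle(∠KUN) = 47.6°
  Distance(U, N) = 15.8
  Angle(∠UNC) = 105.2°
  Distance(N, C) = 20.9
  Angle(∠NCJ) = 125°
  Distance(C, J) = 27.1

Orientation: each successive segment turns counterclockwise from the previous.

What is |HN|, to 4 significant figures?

13.80

H is at the origin; HK runs at -51.3° with length 16.1, so K = (10.07, -12.56). ∠HKU = 86.9° gives KU at 41.80° from the x-axis; with |KU| = 24.6, U = (28.41, 3.832). ∠KUN = 47.6° gives UN at 174.2° from the x-axis; with |UN| = 15.8, N = (12.69, 5.428). Then |HN| = |N − H| = 13.80.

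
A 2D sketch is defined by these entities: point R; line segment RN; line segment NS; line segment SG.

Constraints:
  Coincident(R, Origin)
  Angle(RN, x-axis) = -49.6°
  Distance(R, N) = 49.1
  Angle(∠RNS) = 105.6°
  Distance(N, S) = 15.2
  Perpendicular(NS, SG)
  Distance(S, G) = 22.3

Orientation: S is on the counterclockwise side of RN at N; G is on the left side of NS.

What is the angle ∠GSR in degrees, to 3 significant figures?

31.0°

R is at the origin; RN runs at -49.6° with length 49.1, so N = 49.1·(cos -49.6°, sin -49.6°) = (31.8, -37.4). ∠RNS = 105.6°, so NS runs at -49.6° + (180° − 105.6°) = 24.8° from the x-axis; with |NS| = 15.2, S = N + 15.2·(cos 24.8°, sin 24.8°) = (45.6, -31.0). NS is perpendicular to SG; with |SG| = 22.3 on the left of NS, G = S + 22.3·(-0.419, 0.908) = (36.3, -10.8). Then cos ∠GSR = SG·SR / (|SG||SR|), giving 31.0°.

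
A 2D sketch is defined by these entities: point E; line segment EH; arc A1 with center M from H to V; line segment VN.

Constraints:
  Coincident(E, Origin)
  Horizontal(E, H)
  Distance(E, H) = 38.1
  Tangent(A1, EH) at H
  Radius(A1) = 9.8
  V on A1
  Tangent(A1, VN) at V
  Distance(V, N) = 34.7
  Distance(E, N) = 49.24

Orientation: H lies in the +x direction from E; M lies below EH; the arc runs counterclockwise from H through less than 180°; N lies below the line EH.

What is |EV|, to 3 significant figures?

29.6

E is at the origin; E and H share the same y with |EH| = 38.1 and H on the +x side, so H = (38.1, 0.00). The tangent condition forces MH to be normal to EH, so M = H + (0, -9.8) = (38.1, -9.80). Since MV ⟂ VN (tangency), |MN| = √(9.8² + 34.7²) = 36.1 regardless of where V sits on A1. So N lies on both circle(E, 49.24) and circle(M, 36.1); the below-EH intersection is N = (24.0, -43.0). V is the foot of the tangent from N: V = (28.4, -8.57).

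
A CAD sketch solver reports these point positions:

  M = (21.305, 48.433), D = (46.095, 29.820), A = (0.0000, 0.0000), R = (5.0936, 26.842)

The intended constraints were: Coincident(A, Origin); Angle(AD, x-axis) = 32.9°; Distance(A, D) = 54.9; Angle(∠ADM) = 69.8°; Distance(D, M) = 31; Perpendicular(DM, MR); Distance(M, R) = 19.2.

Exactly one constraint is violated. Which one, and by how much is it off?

Distance(M, R) = 19.2 — off by 7.80.

A = (0.00, 0.00) ✓; AD at 32.90° ✓; |AD| = 54.90 ✓; ∠ADM = 69.80° ✓; |DM| = 31.00 ✓; ∠(DM, MR) = 90.00° ✓; |MR| = 27.00 ✗.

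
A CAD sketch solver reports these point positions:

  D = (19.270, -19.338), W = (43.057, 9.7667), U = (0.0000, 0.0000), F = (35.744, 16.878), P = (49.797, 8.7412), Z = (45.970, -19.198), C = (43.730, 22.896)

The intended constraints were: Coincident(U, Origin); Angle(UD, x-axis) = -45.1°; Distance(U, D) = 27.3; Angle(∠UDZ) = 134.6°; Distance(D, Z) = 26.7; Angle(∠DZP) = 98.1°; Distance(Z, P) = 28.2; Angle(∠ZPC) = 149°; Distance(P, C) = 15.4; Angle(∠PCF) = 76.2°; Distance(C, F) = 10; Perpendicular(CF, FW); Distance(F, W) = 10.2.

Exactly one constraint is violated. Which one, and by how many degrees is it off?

Perpendicular(CF, FW) — off by 8.80°.

U = (0.00, 0.00) ✓; UD at -45.10° ✓; |UD| = 27.30 ✓; ∠UDZ = 134.6° ✓; |DZ| = 26.70 ✓; ∠DZP = 98.10° ✓; |ZP| = 28.20 ✓; ∠ZPC = 149.0° ✓; |PC| = 15.40 ✓; ∠PCF = 76.20° ✓; |CF| = 10.00 ✓; ∠(CF, FW) = 98.80° ✗; |FW| = 10.20 ✓.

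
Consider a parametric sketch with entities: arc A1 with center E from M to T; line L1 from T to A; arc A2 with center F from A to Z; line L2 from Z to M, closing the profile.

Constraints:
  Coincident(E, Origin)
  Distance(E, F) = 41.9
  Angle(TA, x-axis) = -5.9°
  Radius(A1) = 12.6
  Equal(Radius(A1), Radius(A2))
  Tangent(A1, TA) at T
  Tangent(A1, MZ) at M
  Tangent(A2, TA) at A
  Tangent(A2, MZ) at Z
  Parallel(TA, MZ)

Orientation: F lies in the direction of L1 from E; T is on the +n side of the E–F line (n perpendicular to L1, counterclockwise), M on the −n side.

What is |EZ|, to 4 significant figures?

43.75

The slot axis is L1's direction at -5.9°, so u = (cos -5.9°, sin -5.9°) = (0.9947, -0.1028) and n = (−sin -5.9°, cos -5.9°) = (0.1028, 0.9947). E is at the origin and F lies 41.9 along u from E, so F = 41.9·u = (41.68, -4.307). Tangency of A1 to both parallel lines with radius 12.6 puts T and M at E ± 12.6·n: T = (1.295, 12.53), M = (-1.295, -12.53). Equal radii place A and Z the same way about F: A = F + 12.6·n = (42.97, 8.226), Z = F − 12.6·n = (40.38, -16.84). Then |EZ| = |Z − E| = 43.75.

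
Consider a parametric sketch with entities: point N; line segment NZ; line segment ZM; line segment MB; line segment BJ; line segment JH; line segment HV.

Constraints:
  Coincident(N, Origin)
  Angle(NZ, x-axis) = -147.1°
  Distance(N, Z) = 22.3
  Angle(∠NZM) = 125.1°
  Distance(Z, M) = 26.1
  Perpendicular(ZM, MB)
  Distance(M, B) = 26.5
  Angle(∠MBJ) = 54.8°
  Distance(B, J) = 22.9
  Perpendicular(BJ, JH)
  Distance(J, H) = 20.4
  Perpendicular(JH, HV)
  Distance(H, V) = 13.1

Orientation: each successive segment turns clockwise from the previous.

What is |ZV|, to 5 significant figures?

30.143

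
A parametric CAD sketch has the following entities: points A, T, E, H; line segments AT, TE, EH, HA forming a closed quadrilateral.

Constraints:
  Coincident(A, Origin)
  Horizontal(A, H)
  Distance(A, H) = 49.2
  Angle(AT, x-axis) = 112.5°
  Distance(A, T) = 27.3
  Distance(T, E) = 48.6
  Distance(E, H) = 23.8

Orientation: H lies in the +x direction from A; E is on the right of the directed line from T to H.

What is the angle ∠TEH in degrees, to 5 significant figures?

123.17°

A is at the origin; AH is horizontal with |AH| = 49.2 and H in +x, so H = (49.2, 0). AT runs at 112.5° with |AT| = 27.3, so T = (-10.447, 25.222). E is determined by |TE| = 48.6 and |EH| = 23.8 together: it lies at the intersection of circle(T, 48.6) and circle(H, 23.8). With |TH| = 64.761, the foot of the radical line on TH is 46.243 from T and the perpendicular offset is √(48.6² − 46.243²) = 14.951. Taking the right-of-TH solution: E = (26.322, -6.5588).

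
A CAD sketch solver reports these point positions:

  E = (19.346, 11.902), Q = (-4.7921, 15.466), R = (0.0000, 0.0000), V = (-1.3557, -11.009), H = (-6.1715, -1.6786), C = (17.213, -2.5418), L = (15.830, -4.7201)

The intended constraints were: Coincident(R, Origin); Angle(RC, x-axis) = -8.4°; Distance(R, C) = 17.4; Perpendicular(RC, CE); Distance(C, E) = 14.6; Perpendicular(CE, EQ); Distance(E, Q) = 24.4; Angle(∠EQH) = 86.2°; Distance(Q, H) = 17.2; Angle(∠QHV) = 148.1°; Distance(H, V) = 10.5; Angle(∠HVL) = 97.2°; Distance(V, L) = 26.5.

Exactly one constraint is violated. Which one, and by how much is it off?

Distance(V, L) = 26.5 — off by 8.20.

R = (0.00, 0.00) ✓; RC at -8.400° ✓; |RC| = 17.40 ✓; ∠(RC, CE) = 90.00° ✓; |CE| = 14.60 ✓; ∠(CE, EQ) = 90.00° ✓; |EQ| = 24.40 ✓; ∠EQH = 86.20° ✓; |QH| = 17.20 ✓; ∠QHV = 148.1° ✓; |HV| = 10.50 ✓; ∠HVL = 97.20° ✓; |VL| = 18.30 ✗.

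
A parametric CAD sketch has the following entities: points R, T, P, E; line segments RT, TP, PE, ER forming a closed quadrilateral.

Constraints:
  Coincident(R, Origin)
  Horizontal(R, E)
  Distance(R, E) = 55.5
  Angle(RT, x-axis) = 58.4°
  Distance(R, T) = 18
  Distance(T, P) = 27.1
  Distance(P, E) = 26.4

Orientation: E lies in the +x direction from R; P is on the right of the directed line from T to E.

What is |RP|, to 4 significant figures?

29.45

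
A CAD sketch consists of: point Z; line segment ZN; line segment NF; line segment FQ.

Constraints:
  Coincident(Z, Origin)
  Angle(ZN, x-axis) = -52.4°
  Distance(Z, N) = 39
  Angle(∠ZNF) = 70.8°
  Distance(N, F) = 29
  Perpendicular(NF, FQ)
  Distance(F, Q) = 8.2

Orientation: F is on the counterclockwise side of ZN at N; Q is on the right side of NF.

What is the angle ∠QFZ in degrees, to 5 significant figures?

156.29°

∠ZNF = 70.8°, so NF runs at -52.4° + (180° − 70.8°) = 56.800° from the x-axis; with |NF| = 29.0, F = N + 29.0·(cos 56.800°, sin 56.800°) = (39.675, -6.6331). The perpendicularity gives FQ at right angles to NF; with |FQ| = 8.2 on the right of NF, Q = F + 8.2·(0.83676, -0.54756) = (46.536, -11.123). Then cos ∠QFZ = FQ·FZ / (|FQ||FZ|), giving 156.29°.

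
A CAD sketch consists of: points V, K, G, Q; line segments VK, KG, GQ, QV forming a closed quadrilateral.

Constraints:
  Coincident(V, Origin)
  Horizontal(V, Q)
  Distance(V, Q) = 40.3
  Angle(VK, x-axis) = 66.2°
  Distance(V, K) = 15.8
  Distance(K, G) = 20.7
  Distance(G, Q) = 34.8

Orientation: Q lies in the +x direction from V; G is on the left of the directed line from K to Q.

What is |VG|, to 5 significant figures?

35.871

V is at the origin; V and Q share the same y with |VQ| = 40.3 and Q in +x, so Q = (40.3, 0). VK runs at 66.2° with |VK| = 15.8, so K = (6.3760, 14.456). G is determined by |KG| = 20.7 and |GQ| = 34.8 together: it lies at the intersection of circle(K, 20.7) and circle(Q, 34.8). With |KQ| = 36.876, the foot of the radical line on KQ is 7.8273 from K and the perpendicular offset is √(20.7² − 7.8273²) = 19.163. Taking the left-of-KQ solution: G = (21.089, 29.017).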